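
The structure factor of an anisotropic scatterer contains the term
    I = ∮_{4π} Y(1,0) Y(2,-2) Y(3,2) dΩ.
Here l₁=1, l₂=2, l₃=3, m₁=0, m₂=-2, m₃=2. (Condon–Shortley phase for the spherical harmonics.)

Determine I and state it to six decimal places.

0.184674

Rules hold: Σm=0, L=6 even, 1≤3≤3.
N = 3·5·7 = 105
Δ = 0!·2!·4!/7! = 1/105
Racah Σ t=0..0: t=0:+1/4 = 1/4
⇒ 3j(1 2 3; 0 0 0)² = 3/35, sgn -1
Racah Σ t=0..0: t=0:+1/24 = 1/24
⇒ 3j(1 2 3; 0 -2 2)² = 1/21, sgn -1
4πI² = N·(3j₀)²·(3jₘ)² = 3/7
I = +1·√(0.428571/4π) = 0.18467439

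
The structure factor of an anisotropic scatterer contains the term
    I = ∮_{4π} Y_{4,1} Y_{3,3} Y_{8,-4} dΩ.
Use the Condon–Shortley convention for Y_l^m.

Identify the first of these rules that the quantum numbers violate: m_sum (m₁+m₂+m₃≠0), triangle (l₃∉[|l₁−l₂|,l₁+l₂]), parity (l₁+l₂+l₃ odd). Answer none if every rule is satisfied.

azimuthal sum: 1 + 3 − 4 = 0  ✓
1 ≤ 8 ≤ 7 (triangle on l)  ✗
L = 4 + 3 + 8 = 15 (odd)

triangle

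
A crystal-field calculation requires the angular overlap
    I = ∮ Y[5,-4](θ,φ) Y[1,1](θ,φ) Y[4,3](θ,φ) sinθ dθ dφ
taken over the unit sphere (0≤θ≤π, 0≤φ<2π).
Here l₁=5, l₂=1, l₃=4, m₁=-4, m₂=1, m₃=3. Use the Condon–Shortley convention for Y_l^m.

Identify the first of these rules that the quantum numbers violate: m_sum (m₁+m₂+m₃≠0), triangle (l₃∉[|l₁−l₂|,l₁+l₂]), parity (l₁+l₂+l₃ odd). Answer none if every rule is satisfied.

azimuthal sum: -4 + 1 + 3 = 0  ✓
4 ≤ 4 ≤ 6 (triangle on l)  ✓
L = 5 + 1 + 4 = 10 (even)  ✓

none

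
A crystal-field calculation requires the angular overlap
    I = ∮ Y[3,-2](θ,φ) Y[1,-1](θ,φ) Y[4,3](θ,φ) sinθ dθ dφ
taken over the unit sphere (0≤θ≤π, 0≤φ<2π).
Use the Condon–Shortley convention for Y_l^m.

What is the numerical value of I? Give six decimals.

Checks pass: Σm=0; 8 even; l₃=4∈[2,4].
(2·3+1)(2·1+1)(2·4+1) = 189
Δ: 0! 6! 2! / 9! → 1/252
sum: t=0:+1/36 = 1/36
3j²(3 1 4; 0 0 0) = Δ·Π!·Σ² = 4/63  (sign +1)
sum: t=0:+1/240 = 1/240
3j²(3 1 4; -2 -1 3) = Δ·Π!·Σ² = 1/12  (sign -1)
combine: 4πI² = 189·4/63·1/12 = 1/1
take √, sign -1: I = -0.28209479

-0.282095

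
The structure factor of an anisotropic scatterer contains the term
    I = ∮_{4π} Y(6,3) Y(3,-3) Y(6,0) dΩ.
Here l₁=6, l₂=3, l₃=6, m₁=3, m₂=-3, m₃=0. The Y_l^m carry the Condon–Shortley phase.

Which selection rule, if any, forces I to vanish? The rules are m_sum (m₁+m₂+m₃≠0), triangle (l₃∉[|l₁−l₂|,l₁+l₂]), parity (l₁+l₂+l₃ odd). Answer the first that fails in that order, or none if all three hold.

parity

m₁+m₂+m₃ = 3 − 3 + 0 = 0  ✓
triangle: |6−3|=3 ≤ l₃=6 ≤ 6+3=9  ✓
parity: l₁+l₂+l₃ = 15 is odd  ✗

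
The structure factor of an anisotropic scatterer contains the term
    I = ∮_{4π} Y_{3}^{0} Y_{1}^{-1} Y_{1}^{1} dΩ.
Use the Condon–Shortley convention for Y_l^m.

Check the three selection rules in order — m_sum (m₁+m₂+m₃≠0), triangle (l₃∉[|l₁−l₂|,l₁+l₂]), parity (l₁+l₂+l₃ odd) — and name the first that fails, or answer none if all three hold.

azimuthal sum: 0 − 1 + 1 = 0  ✓
2 ≤ 1 ≤ 4 (triangle on l)  ✗
L = 3 + 1 + 1 = 5 (odd)

triangle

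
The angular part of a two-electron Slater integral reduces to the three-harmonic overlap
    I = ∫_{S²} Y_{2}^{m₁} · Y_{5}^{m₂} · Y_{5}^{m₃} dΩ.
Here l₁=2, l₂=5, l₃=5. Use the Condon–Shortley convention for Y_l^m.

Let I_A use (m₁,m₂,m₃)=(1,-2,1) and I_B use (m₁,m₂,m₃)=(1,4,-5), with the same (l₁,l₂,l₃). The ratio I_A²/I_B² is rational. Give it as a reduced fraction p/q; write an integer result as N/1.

Same 2,5,5: normalisation and zero-m 3j drop out of the ratio.
A: Δ: 2! 2! 8! / 13! → 1/38610; sum: t=0:+1/1440 t=1:−1/2880 = 1/2880; 3j²(2 5 5; 1 -2 1) = Δ·Π!·Σ² = 7/715  (sign +1)
B: Δ: 2! 2! 8! / 13! → 1/38610; sum: t=1:−1/80640 = -1/80640; 3j²(2 5 5; 1 4 -5) = Δ·Π!·Σ² = 9/286  (sign -1)
I_A²/I_B² = (7/715)/(9/286) = 14/45

14/45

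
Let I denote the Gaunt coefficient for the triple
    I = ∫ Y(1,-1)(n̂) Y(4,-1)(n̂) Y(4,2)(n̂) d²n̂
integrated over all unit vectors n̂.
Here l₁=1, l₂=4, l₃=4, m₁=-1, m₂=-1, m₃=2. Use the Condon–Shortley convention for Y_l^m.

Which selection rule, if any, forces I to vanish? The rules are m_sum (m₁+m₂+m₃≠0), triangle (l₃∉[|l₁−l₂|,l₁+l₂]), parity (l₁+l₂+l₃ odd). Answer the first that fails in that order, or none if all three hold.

parity

azimuthal sum: -1 − 1 + 2 = 0  ✓
3 ≤ 4 ≤ 5 (triangle on l)  ✓
L = 1 + 4 + 4 = 9 (odd)  ✗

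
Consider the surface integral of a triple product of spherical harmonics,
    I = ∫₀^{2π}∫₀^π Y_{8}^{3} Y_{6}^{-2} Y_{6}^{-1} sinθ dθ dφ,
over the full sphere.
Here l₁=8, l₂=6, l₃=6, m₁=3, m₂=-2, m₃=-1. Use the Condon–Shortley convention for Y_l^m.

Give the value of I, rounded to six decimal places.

m-sum 0 ✓  L=20 even ✓  2≤6≤14 ✓
Π(2lᵢ+1) = 17×13×13 = 2873
triangle coeff Δ(8,6,6) = 1/1309458150
Σ_t [2,6]: t=2:+1/49766400 t=3:−1/3110400 t=4:+1/1327104 t=5:−1/3110400 t=6:+1/49766400 = 1/6635520
(3j)²=350/46189 [(8 6 6; 0 0 0)], sign=+1
Σ_t [0,4]: t=0:+1/696729600 t=1:−1/17418240 t=2:+1/4147200 t=3:−1/6220800 t=4:+1/69672960 = 1/25804800
(3j)²=27/8398 [(8 6 6; 3 -2 -1)], sign=-1
⇒ 4πI² = 4725/67507
I = (-1)√(4725/67507/(4π)) = -0.07463140

-0.074631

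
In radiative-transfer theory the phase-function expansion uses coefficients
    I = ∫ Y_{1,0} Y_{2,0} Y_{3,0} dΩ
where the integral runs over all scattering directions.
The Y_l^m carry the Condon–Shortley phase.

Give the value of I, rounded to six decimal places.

Rules hold: Σm=0, L=6 even, 1≤3≤3.
N = 3·5·7 = 105
Δ = 0!·2!·4!/7! = 1/105
Racah Σ t=0..0: t=0:+1/4 = 1/4
⇒ 3j(1 2 3; 0 0 0)² = 3/35, sgn -1
(m-triple is (0,0,0) — same symbol as above.)
4πI² = N·(3j₀)²·(3jₘ)² = 27/35
I = +1·√(0.771429/4π) = 0.24776670

0.247767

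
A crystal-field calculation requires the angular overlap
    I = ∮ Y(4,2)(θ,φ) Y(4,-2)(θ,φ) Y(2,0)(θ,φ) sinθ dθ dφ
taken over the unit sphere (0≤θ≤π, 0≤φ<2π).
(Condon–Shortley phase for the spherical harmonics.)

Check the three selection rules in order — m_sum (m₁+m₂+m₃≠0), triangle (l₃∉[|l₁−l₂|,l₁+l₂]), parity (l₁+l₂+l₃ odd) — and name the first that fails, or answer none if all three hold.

none

m₁+m₂+m₃ = 2 − 2 + 0 = 0  ✓
triangle: |4−4|=0 ≤ l₃=2 ≤ 4+4=8  ✓
parity: l₁+l₂+l₃ = 10 is even  ✓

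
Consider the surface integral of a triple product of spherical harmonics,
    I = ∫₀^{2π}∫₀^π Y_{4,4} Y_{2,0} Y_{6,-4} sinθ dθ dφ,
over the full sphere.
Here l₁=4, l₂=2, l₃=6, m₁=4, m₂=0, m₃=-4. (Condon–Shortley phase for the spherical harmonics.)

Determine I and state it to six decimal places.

Checks pass: Σm=0; 12 even; l₃=6∈[2,6].
(2·4+1)(2·2+1)(2·6+1) = 585
Δ: 0! 8! 4! / 13! → 1/6435
sum: t=0:+1/2304 = 1/2304
3j²(4 2 6; 0 0 0) = Δ·Π!·Σ² = 5/143  (sign +1)
sum: t=0:+1/161280 = 1/161280
3j²(4 2 6; 4 0 -4) = Δ·Π!·Σ² = 1/143  (sign +1)
combine: 4πI² = 585·5/143·1/143 = 225/1573
take √, sign +1: I = 0.10668957

0.106690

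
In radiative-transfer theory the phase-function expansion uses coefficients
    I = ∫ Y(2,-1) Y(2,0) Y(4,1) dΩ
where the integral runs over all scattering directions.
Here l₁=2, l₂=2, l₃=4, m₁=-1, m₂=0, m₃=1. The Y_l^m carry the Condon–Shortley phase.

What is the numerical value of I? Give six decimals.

-0.220728

m-sum 0 ✓  L=8 even ✓  0≤4≤4 ✓
Π(2lᵢ+1) = 5×5×9 = 225
triangle coeff Δ(2,2,4) = 1/630
Σ_t [0,0]: t=0:+1/16 = 1/16
(3j)²=2/35 [(2 2 4; 0 0 0)], sign=+1
Σ_t [0,0]: t=0:+1/24 = 1/24
(3j)²=1/21 [(2 2 4; -1 0 1)], sign=-1
⇒ 4πI² = 30/49
I = (-1)√(30/49/(4π)) = -0.22072812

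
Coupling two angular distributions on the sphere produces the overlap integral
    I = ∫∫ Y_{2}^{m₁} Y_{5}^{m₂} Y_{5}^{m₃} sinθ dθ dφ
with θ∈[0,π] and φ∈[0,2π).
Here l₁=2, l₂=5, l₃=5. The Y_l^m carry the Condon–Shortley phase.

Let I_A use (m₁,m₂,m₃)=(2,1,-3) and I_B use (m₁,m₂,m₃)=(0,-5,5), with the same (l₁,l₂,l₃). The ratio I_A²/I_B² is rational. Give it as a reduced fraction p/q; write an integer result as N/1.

Shared (l₁,l₂,l₃)=(2,5,5): N and (l;000)² cancel in I_A²/I_B².
A: Δ = 2!·2!·8!/13! = 1/38610; Racah Σ t=0..0: t=0:+1/5760 = 1/5760; ⇒ 3j(2 5 5; 2 1 -3)² = 56/2145, sgn +1
B: Δ = 2!·2!·8!/13! = 1/38610; Racah Σ t=0..0: t=0:+1/161280 = 1/161280; ⇒ 3j(2 5 5; 0 -5 5)² = 15/286, sgn +1
I_A²/I_B² = (56/2145)/(15/286) = 112/225

112/225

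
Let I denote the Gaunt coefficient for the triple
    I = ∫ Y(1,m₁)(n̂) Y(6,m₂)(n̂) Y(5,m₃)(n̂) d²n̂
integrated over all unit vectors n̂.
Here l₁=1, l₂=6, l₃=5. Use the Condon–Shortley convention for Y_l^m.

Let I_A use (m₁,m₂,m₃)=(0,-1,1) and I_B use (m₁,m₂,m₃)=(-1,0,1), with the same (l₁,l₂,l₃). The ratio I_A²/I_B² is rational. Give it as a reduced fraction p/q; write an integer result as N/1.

7/3

Same 1,6,5: normalisation and zero-m 3j drop out of the ratio.
A: Δ: 2! 0! 10! / 13! → 1/858; sum: t=1:−1/17280 = -1/17280; 3j²(1 6 5; 0 -1 1) = Δ·Π!·Σ² = 35/858  (sign -1)
B: Δ: 2! 0! 10! / 13! → 1/858; sum: t=2:+1/34560 = 1/34560; 3j²(1 6 5; -1 0 1) = Δ·Π!·Σ² = 5/286  (sign +1)
I_A²/I_B² = (35/858)/(5/286) = 7/3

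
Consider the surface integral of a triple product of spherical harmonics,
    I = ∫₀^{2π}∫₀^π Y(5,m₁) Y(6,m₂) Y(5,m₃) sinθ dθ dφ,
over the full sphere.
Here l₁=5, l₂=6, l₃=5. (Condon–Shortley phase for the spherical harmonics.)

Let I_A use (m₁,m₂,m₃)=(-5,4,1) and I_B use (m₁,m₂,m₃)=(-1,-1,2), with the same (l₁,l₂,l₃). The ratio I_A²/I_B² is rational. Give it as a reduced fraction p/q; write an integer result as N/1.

1125/512

Shared (l₁,l₂,l₃)=(5,6,5): N and (l;000)² cancel in I_A²/I_B².
A: Δ = 6!·4!·6!/17! = 1/28588560; Racah Σ t=6..6: t=6:+1/829440 = 1/829440; ⇒ 3j(5 6 5; -5 4 1)² = 225/9724, sgn +1
B: Δ = 6!·4!·6!/17! = 1/28588560; Racah Σ t=2..5: t=2:+1/41472 t=3:−1/10368 t=4:+1/23040 t=5:−1/518400 = -1/32400; ⇒ 3j(5 6 5; -1 -1 2)² = 128/12155, sgn +1
I_A²/I_B² = (225/9724)/(128/12155) = 1125/512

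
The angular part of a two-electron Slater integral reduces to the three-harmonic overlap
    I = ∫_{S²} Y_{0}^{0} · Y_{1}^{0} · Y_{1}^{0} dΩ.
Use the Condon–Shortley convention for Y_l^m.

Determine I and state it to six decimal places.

0.282095

m-sum 0 ✓  L=2 even ✓  1≤1≤1 ✓
Π(2lᵢ+1) = 1×3×3 = 9
triangle coeff Δ(0,1,1) = 1/3
Σ_t [0,0]: t=0:+1/1 = 1/1
(3j)²=1/3 [(0 1 1; 0 0 0)], sign=-1
(m-triple is (0,0,0) — same symbol as above.)
⇒ 4πI² = 1/1
I = (+1)√(1/1/(4π)) = 0.28209479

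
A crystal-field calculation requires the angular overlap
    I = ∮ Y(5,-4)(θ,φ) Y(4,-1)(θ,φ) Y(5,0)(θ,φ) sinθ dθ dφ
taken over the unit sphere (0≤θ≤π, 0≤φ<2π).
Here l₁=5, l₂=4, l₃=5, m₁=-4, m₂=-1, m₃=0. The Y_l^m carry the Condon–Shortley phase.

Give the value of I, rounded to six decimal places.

0.000000

m-sum = -4 − 1 + 0 = -5 ≠ 0 ⇒ I = 0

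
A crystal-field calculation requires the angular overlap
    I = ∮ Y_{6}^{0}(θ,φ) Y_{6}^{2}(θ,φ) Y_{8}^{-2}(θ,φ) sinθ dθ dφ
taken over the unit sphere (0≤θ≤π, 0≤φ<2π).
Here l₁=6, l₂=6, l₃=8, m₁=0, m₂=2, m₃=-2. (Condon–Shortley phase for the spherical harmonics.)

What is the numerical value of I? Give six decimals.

-0.019845

m-sum 0 ✓  L=20 even ✓  0≤8≤12 ✓
Π(2lᵢ+1) = 13×13×17 = 2873
triangle coeff Δ(6,6,8) = 1/1309458150
Σ_t [0,4]: t=0:+1/49766400 t=1:−1/3110400 t=2:+1/1327104 t=3:−1/3110400 t=4:+1/49766400 = 1/6635520
(3j)²=350/46189 [(6 6 8; 0 0 0)], sign=+1
Σ_t [0,4]: t=0:+1/1393459200 t=1:−1/21772800 t=2:+1/3317760 t=3:−1/3110400 t=4:+1/19906560 = -1/66355200
(3j)²=21/92378 [(6 6 8; 0 2 -2)], sign=-1
⇒ 4πI² = 3675/742577
I = (-1)√(3675/742577/(4π)) = -0.01984509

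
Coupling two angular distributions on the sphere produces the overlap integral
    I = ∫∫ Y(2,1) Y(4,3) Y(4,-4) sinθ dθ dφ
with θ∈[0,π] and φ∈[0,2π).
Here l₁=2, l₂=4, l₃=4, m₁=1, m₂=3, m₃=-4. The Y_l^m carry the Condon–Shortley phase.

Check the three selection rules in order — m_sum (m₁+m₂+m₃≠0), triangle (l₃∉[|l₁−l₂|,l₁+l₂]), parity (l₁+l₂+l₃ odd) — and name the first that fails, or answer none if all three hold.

Σmᵢ = 0  ✓
l₃∈[|l₁−l₂|,l₁+l₂]=[2,6], have l₃=4  ✓
Σlᵢ = 10 ⇒ even  ✓

none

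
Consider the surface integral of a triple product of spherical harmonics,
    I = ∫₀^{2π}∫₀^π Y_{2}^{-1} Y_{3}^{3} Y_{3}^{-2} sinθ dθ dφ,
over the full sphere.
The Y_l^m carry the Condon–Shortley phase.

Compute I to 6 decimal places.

-0.210261

m-sum 0 ✓  L=8 even ✓  1≤3≤5 ✓
Π(2lᵢ+1) = 5×7×7 = 245
triangle coeff Δ(2,3,3) = 1/3780
Σ_t [0,2]: t=0:+1/24 t=1:−1/4 t=2:+1/24 = -1/6
(3j)²=4/105 [(2 3 3; 0 0 0)], sign=+1
Σ_t [2,2]: t=2:+1/48 = 1/48
(3j)²=5/84 [(2 3 3; -1 3 -2)], sign=-1
⇒ 4πI² = 5/9
I = (-1)√(5/9/(4π)) = -0.21026104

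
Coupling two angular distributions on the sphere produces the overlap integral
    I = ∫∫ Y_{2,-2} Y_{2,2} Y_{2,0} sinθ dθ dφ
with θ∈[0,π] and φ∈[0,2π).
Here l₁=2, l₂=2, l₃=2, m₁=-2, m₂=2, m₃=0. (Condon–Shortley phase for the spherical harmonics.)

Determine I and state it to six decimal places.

-0.180224

m-sum 0 ✓  L=6 even ✓  0≤2≤4 ✓
Π(2lᵢ+1) = 5×5×5 = 125
triangle coeff Δ(2,2,2) = 1/630
Σ_t [0,2]: t=0:+1/8 t=1:−1/1 t=2:+1/8 = -3/4
(3j)²=2/35 [(2 2 2; 0 0 0)], sign=-1
Σ_t [2,2]: t=2:+1/8 = 1/8
(3j)²=2/35 [(2 2 2; -2 2 0)], sign=+1
⇒ 4πI² = 20/49
I = (-1)√(20/49/(4π)) = -0.18022375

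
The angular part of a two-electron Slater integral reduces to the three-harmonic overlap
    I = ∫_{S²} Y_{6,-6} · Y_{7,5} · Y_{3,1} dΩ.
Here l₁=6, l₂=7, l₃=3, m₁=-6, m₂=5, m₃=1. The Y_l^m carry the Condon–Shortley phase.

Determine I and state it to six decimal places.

0.138620

m-sum 0 ✓  L=16 even ✓  1≤3≤13 ✓
Π(2lᵢ+1) = 13×15×7 = 1365
triangle coeff Δ(6,7,3) = 1/2042040
Σ_t [4,6]: t=4:+1/207360 t=5:−1/57600 t=6:+1/207360 = -1/129600
(3j)²=168/12155 [(6 7 3; 0 0 0)], sign=+1
Σ_t [10,10]: t=10:+1/29030400 = 1/29030400
(3j)²=99/7735 [(6 7 3; -6 5 1)], sign=+1
⇒ 4πI² = 4536/18785
I = (+1)√(4536/18785/(4π)) = 0.13862003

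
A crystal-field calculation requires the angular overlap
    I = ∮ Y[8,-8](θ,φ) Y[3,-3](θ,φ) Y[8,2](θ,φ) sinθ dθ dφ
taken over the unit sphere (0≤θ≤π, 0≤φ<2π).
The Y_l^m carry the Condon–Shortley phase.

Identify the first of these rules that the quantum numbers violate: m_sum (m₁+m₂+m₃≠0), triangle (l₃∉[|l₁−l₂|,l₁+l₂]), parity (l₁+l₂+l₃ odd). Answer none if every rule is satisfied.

Σmᵢ = -9  ✗
l₃∈[|l₁−l₂|,l₁+l₂]=[5,11], have l₃=8
Σlᵢ = 19 ⇒ odd

m_sum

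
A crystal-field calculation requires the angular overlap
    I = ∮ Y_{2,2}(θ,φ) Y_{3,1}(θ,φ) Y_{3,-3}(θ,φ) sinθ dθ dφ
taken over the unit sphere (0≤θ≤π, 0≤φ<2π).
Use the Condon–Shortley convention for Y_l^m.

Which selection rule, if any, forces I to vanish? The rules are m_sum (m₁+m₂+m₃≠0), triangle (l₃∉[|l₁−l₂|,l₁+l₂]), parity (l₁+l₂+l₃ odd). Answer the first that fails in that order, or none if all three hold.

Σmᵢ = 0  ✓
l₃∈[|l₁−l₂|,l₁+l₂]=[1,5], have l₃=3  ✓
Σlᵢ = 8 ⇒ even  ✓

none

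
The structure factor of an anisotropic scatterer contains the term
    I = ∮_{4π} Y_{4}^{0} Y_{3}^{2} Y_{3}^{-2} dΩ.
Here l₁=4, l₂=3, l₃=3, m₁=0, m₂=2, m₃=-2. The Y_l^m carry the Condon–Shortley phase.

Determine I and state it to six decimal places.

-0.179515

Rules hold: Σm=0, L=10 even, 1≤3≤7.
N = 9·7·7 = 441
Δ = 4!·4!·2!/11! = 1/34650
Racah Σ t=1..3: t=1:−1/72 t=2:+1/16 t=3:−1/72 = 5/144
⇒ 3j(4 3 3; 0 0 0)² = 2/77, sgn -1
Racah Σ t=3..4: t=3:−1/72 t=4:+1/576 = -7/576
⇒ 3j(4 3 3; 0 2 -2)² = 7/198, sgn +1
4πI² = N·(3j₀)²·(3jₘ)² = 49/121
I = -1·√(0.404959/4π) = -0.17951487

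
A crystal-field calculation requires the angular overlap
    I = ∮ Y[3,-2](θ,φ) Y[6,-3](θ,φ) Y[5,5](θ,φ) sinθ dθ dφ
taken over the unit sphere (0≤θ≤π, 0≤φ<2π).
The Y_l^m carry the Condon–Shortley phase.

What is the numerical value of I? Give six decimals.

m-sum 0 ✓  L=14 even ✓  3≤5≤9 ✓
Π(2lᵢ+1) = 7×13×11 = 1001
triangle coeff Δ(3,6,5) = 1/675675
Σ_t [1,3]: t=1:−1/8640 t=2:+1/2304 t=3:−1/8640 = 7/34560
(3j)²=7/429 [(3 6 5; 0 0 0)], sign=-1
Σ_t [3,3]: t=3:−1/483840 = -1/483840
(3j)²=6/1001 [(3 6 5; -2 -3 5)], sign=-1
⇒ 4πI² = 14/143
I = (+1)√(14/143/(4π)) = 0.08826552

0.088266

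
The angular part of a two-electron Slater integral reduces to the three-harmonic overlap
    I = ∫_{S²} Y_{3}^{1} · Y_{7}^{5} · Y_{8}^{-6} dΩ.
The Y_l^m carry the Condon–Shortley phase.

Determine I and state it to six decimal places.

0.053058

Rules hold: Σm=0, L=18 even, 4≤8≤10.
N = 7·15·17 = 1785
Δ = 2!·4!·12!/19! = 1/5290740
Racah Σ t=0..2: t=0:+1/7257600 t=1:−1/2073600 t=2:+1/7257600 = -1/4838400
⇒ 3j(3 7 8; 0 0 0)² = 252/20995, sgn -1
Racah Σ t=0..2: t=0:+1/3832012800 t=1:−1/239500800 t=2:+1/348364800 = -1/958003200
⇒ 3j(3 7 8; 1 5 -6)² = 8/4845, sgn -1
4πI² = N·(3j₀)²·(3jₘ)² = 14112/398905
I = +1·√(0.0353768/4π) = 0.05305846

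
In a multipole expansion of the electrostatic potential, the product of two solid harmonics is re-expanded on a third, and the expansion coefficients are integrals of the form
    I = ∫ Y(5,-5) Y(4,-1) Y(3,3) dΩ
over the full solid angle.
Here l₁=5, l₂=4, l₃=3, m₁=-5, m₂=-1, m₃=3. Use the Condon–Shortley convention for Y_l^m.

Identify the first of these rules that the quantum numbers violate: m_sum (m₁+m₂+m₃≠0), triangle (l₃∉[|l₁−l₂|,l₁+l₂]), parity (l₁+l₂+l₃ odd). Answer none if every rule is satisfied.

m_sum

azimuthal sum: -5 − 1 + 3 = -3  ✗
1 ≤ 3 ≤ 9 (triangle on l)
L = 5 + 4 + 3 = 12 (even)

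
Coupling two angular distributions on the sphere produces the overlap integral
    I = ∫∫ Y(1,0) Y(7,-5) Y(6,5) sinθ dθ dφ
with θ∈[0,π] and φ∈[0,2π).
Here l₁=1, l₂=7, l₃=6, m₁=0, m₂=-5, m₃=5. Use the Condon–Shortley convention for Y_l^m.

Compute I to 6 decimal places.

-0.171413

m-sum 0 ✓  L=14 even ✓  6≤6≤8 ✓
Π(2lᵢ+1) = 3×15×13 = 585
triangle coeff Δ(1,7,6) = 1/1365
Σ_t [1,1]: t=1:−1/518400 = -1/518400
(3j)²=7/195 [(1 7 6; 0 0 0)], sign=-1
Σ_t [1,1]: t=1:−1/39916800 = -1/39916800
(3j)²=8/455 [(1 7 6; 0 -5 5)], sign=+1
⇒ 4πI² = 24/65
I = (-1)√(24/65/(4π)) = -0.17141310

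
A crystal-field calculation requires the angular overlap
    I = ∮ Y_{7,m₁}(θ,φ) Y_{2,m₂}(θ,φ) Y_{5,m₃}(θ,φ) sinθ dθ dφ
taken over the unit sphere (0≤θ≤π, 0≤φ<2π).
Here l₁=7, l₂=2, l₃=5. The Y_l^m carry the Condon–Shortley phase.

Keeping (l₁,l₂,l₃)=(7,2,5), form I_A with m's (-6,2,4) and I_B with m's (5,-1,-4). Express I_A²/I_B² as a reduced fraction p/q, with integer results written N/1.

Same 7,2,5: normalisation and zero-m 3j drop out of the ratio.
A: Δ: 4! 10! 0! / 15! → 1/15015; sum: t=4:+1/8709120 = 1/8709120; 3j²(7 2 5; -6 2 4) = Δ·Π!·Σ² = 1/21  (sign -1)
B: Δ: 4! 10! 0! / 15! → 1/15015; sum: t=1:−1/2177280 = -1/2177280; 3j²(7 2 5; 5 -1 -4) = Δ·Π!·Σ² = 8/273  (sign +1)
I_A²/I_B² = (1/21)/(8/273) = 13/8

13/8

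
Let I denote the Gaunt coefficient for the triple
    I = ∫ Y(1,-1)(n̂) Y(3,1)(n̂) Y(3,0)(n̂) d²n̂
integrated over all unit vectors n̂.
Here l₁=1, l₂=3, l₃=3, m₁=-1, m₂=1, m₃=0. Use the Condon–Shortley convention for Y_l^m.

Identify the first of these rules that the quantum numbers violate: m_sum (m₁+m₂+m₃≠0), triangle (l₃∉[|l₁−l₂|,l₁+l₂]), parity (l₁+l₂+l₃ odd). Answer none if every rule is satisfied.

Σmᵢ = 0  ✓
l₃∈[|l₁−l₂|,l₁+l₂]=[2,4], have l₃=3  ✓
Σlᵢ = 7 ⇒ odd  ✗

parity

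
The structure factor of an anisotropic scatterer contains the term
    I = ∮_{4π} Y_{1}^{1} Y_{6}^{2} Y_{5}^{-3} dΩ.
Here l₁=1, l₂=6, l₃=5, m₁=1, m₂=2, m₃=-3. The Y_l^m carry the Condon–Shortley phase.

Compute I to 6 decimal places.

m-sum 0 ✓  L=12 even ✓  5≤5≤7 ✓
Π(2lᵢ+1) = 3×13×11 = 429
triangle coeff Δ(1,6,5) = 1/858
Σ_t [1,1]: t=1:−1/14400 = -1/14400
(3j)²=6/143 [(1 6 5; 0 0 0)], sign=+1
Σ_t [0,0]: t=0:+1/161280 = 1/161280
(3j)²=1/143 [(1 6 5; 1 2 -3)], sign=+1
⇒ 4πI² = 18/143
I = (+1)√(18/143/(4π)) = 0.10008369

0.100084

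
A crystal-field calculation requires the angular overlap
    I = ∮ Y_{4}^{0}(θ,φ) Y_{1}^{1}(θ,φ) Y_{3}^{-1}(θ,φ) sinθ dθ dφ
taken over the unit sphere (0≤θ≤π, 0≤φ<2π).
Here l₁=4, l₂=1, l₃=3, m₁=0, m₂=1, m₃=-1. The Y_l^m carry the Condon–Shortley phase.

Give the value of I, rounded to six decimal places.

0.150786

Checks pass: Σm=0; 8 even; l₃=3∈[3,5].
(2·4+1)(2·1+1)(2·3+1) = 189
Δ: 2! 6! 0! / 9! → 1/252
sum: t=1:−1/36 = -1/36
3j²(4 1 3; 0 0 0) = Δ·Π!·Σ² = 4/63  (sign +1)
sum: t=2:+1/96 = 1/96
3j²(4 1 3; 0 1 -1) = Δ·Π!·Σ² = 1/42  (sign +1)
combine: 4πI² = 189·4/63·1/42 = 2/7
take √, sign +1: I = 0.15078601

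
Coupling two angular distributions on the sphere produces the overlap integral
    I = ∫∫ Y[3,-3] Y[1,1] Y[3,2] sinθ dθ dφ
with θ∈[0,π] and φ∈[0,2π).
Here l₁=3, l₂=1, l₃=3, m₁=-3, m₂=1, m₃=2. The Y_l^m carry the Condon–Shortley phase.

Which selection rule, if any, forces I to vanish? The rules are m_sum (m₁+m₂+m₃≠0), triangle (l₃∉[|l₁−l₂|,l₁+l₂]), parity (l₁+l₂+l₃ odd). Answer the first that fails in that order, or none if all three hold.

parity

azimuthal sum: -3 + 1 + 2 = 0  ✓
2 ≤ 3 ≤ 4 (triangle on l)  ✓
L = 3 + 1 + 3 = 7 (odd)  ✗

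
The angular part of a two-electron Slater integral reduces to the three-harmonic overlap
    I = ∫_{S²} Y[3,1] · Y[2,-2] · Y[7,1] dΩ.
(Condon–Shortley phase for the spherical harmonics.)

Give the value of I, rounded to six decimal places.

0.000000

l₃=7 ∉ [1,5] — triangle fails ⇒ I = 0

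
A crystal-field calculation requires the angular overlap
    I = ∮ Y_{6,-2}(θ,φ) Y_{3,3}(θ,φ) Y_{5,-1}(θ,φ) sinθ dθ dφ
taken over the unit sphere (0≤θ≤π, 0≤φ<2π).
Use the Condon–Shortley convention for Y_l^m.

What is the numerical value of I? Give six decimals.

-0.174062

Rules hold: Σm=0, L=14 even, 3≤5≤9.
N = 13·7·11 = 1001
Δ = 4!·8!·2!/15! = 1/675675
Racah Σ t=1..3: t=1:−1/8640 t=2:+1/2304 t=3:−1/8640 = 7/34560
⇒ 3j(6 3 5; 0 0 0)² = 7/429, sgn -1
Racah Σ t=4..4: t=4:+1/27648 = 1/27648
⇒ 3j(6 3 5; -2 3 -1)² = 10/429, sgn +1
4πI² = N·(3j₀)²·(3jₘ)² = 490/1287
I = -1·√(0.38073/4π) = -0.17406195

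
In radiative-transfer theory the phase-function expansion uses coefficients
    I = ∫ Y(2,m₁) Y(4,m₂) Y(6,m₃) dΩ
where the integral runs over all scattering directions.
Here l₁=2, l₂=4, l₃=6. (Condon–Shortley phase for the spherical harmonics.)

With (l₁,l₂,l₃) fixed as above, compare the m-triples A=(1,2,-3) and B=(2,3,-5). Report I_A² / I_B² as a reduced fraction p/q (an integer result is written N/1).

l's match ⇒ only the (l;m) 3-j factors differ between A and B.
A: triangle coeff Δ(2,4,6) = 1/6435; Σ_t [0,0]: t=0:+1/8640 = 1/8640; (3j)²=28/715 [(2 4 6; 1 2 -3)], sign=-1
B: triangle coeff Δ(2,4,6) = 1/6435; Σ_t [0,0]: t=0:+1/120960 = 1/120960; (3j)²=2/39 [(2 4 6; 2 3 -5)], sign=-1
I_A²/I_B² = (28/715)/(2/39) = 42/55

42/55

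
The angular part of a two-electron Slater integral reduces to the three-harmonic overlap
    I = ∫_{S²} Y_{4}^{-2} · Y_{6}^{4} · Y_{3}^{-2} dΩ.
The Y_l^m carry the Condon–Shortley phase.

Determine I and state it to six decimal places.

Σlᵢ=13 odd — θ-integrand is odd under cosθ→−cosθ; I=0

0.000000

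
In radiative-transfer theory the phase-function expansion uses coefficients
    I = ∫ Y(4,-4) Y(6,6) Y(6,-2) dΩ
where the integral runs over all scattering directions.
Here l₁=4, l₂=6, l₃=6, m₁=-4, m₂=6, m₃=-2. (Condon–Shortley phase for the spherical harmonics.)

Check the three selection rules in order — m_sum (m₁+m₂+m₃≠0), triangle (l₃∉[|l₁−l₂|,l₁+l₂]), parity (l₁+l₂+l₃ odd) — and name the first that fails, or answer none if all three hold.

none

azimuthal sum: -4 + 6 − 2 = 0  ✓
2 ≤ 6 ≤ 10 (triangle on l)  ✓
L = 4 + 6 + 6 = 16 (even)  ✓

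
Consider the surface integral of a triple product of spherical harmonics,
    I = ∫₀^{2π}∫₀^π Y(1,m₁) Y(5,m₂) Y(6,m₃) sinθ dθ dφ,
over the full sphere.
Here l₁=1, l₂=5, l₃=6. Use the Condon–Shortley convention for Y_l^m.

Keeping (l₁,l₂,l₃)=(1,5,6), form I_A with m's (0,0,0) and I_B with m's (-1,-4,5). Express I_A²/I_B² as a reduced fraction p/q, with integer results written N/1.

l's match ⇒ only the (l;m) 3-j factors differ between A and B.
A: triangle coeff Δ(1,5,6) = 1/858; Σ_t [0,0]: t=0:+1/14400 = 1/14400; (3j)²=6/143 [(1 5 6; 0 0 0)], sign=+1
B: triangle coeff Δ(1,5,6) = 1/858; Σ_t [0,0]: t=0:+1/725760 = 1/725760; (3j)²=5/78 [(1 5 6; -1 -4 5)], sign=-1
I_A²/I_B² = (6/143)/(5/78) = 36/55

36/55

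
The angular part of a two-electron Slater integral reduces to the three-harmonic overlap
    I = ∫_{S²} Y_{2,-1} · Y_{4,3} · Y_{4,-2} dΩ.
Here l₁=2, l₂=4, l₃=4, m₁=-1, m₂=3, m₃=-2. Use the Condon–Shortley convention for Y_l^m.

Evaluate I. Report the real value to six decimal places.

-0.187702

Rules hold: Σm=0, L=10 even, 2≤4≤6.
N = 5·9·9 = 405
Δ = 2!·2!·6!/11! = 1/13860
Racah Σ t=0..2: t=0:+1/192 t=1:−1/36 t=2:+1/192 = -5/288
⇒ 3j(2 4 4; 0 0 0)² = 20/693, sgn -1
Racah Σ t=1..2: t=1:−1/1440 t=2:+1/240 = 1/288
⇒ 3j(2 4 4; -1 3 -2)² = 5/132, sgn +1
4πI² = N·(3j₀)²·(3jₘ)² = 375/847
I = -1·√(0.442739/4π) = -0.18770204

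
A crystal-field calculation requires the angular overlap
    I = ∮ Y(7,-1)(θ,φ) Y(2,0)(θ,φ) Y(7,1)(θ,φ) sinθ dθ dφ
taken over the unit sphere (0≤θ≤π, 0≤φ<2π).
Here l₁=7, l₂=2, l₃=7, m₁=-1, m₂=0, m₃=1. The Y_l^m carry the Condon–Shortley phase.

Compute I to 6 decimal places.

Rules hold: Σm=0, L=16 even, 5≤7≤9.
N = 15·5·15 = 1125
Δ = 2!·12!·2!/17! = 1/185640
Racah Σ t=0..2: t=0:+1/2419200 t=1:−1/518400 t=2:+1/2419200 = -1/907200
⇒ 3j(7 2 7; 0 0 0)² = 56/3315, sgn +1
Racah Σ t=0..2: t=0:+1/3870720 t=1:−1/604800 t=2:+1/2073600 = -53/58060800
⇒ 3j(7 2 7; -1 0 1)² = 2809/185640, sgn -1
4πI² = N·(3j₀)²·(3jₘ)² = 14045/48841
I = -1·√(0.287566/4π) = -0.15127378

-0.151274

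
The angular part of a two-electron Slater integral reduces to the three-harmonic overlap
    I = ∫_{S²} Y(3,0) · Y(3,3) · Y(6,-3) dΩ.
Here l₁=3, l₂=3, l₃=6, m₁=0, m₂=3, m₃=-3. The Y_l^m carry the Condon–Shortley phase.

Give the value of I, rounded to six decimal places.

-0.108647

Checks pass: Σm=0; 12 even; l₃=6∈[0,6].
(2·3+1)(2·3+1)(2·6+1) = 637
Δ: 0! 6! 6! / 13! → 1/12012
sum: t=0:+1/1296 = 1/1296
3j²(3 3 6; 0 0 0) = Δ·Π!·Σ² = 100/3003  (sign +1)
sum: t=0:+1/25920 = 1/25920
3j²(3 3 6; 0 3 -3) = Δ·Π!·Σ² = 1/143  (sign -1)
combine: 4πI² = 637·100/3003·1/143 = 700/4719
take √, sign -1: I = -0.10864734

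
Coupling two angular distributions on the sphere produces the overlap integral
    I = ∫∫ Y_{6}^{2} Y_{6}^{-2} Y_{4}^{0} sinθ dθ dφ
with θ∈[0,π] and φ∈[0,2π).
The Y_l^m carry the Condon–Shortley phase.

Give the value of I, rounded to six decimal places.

0.016594

Rules hold: Σm=0, L=16 even, 0≤4≤12.
N = 13·13·9 = 1521
Δ = 8!·4!·4!/17! = 1/15315300
Racah Σ t=2..6: t=2:+1/829440 t=3:−1/25920 t=4:+1/9216 t=5:−1/25920 t=6:+1/829440 = 7/207360
⇒ 3j(6 6 4; 0 0 0)² = 28/2431, sgn +1
Racah Σ t=0..4: t=0:+1/23224320 t=1:−1/181440 t=2:+1/23040 t=3:−1/25920 t=4:+1/331776 = 11/4644864
⇒ 3j(6 6 4; 2 -2 0)² = 11/55692, sgn +1
4πI² = N·(3j₀)²·(3jₘ)² = 1/289
I = +1·√(0.00346021/4π) = 0.01659381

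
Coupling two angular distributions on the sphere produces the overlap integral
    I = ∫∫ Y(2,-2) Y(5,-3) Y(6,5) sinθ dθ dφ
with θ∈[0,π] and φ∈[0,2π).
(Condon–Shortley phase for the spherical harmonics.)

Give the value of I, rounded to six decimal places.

0.000000

L=13 odd ⇒ parity kills the (l;000) factor ⇒ I = 0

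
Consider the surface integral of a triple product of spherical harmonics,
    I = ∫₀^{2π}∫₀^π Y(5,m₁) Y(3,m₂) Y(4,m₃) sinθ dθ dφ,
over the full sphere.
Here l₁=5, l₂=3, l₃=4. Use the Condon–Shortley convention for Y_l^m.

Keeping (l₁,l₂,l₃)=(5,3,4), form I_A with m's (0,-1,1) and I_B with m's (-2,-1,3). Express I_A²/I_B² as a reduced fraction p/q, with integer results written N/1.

15/4802

Same 5,3,4: normalisation and zero-m 3j drop out of the ratio.
A: Δ: 4! 6! 2! / 13! → 1/180180; sum: t=0:+1/5760 t=1:−1/288 t=2:+1/288 = 1/5760; 3j²(5 3 4; 0 -1 1) = Δ·Π!·Σ² = 1/12012  (sign -1)
B: Δ: 4! 6! 2! / 13! → 1/180180; sum: t=1:−1/4320 t=2:+1/960 = 7/8640; 3j²(5 3 4; -2 -1 3) = Δ·Π!·Σ² = 343/12870  (sign -1)
I_A²/I_B² = (1/12012)/(343/12870) = 15/4802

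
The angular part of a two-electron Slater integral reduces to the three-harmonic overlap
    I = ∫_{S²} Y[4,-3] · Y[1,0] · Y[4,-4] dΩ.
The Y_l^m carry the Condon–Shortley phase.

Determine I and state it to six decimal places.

0.000000

-3 + 0 − 4 = -7 ≠ 0: azimuthal integral kills it; I = 0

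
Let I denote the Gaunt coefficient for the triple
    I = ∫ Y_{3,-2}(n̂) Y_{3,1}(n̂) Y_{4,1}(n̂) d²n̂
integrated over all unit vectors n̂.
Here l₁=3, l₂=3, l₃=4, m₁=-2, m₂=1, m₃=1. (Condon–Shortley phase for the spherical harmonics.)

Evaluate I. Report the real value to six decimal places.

0.145070

m-sum 0 ✓  L=10 even ✓  0≤4≤6 ✓
Π(2lᵢ+1) = 7×7×9 = 441
triangle coeff Δ(3,3,4) = 1/34650
Σ_t [0,2]: t=0:+1/72 t=1:−1/16 t=2:+1/72 = -5/144
(3j)²=2/77 [(3 3 4; 0 0 0)], sign=-1
Σ_t [1,2]: t=1:−1/144 t=2:+1/48 = 1/72
(3j)²=16/693 [(3 3 4; -2 1 1)], sign=-1
⇒ 4πI² = 32/121
I = (+1)√(32/121/(4π)) = 0.14506992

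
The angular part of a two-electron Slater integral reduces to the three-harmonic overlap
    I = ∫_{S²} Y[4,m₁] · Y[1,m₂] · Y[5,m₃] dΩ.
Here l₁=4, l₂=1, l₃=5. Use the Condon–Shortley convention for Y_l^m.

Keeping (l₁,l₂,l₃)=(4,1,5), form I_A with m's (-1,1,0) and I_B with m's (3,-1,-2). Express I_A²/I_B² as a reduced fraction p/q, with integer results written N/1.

Shared (l₁,l₂,l₃)=(4,1,5): N and (l;000)² cancel in I_A²/I_B².
A: Δ = 0!·8!·2!/11! = 1/495; Racah Σ t=0..0: t=0:+1/1440 = 1/1440; ⇒ 3j(4 1 5; -1 1 0)² = 2/99, sgn -1
B: Δ = 0!·8!·2!/11! = 1/495; Racah Σ t=0..0: t=0:+1/10080 = 1/10080; ⇒ 3j(4 1 5; 3 -1 -2)² = 1/165, sgn -1
I_A²/I_B² = (2/99)/(1/165) = 10/3

10/3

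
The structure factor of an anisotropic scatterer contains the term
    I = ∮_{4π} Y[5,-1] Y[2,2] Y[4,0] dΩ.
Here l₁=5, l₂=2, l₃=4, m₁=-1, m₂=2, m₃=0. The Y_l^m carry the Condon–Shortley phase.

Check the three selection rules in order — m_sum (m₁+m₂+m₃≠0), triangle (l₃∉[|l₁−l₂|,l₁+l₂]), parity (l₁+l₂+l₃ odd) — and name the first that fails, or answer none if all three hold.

m_sum

Σmᵢ = 1  ✗
l₃∈[|l₁−l₂|,l₁+l₂]=[3,7], have l₃=4
Σlᵢ = 11 ⇒ odd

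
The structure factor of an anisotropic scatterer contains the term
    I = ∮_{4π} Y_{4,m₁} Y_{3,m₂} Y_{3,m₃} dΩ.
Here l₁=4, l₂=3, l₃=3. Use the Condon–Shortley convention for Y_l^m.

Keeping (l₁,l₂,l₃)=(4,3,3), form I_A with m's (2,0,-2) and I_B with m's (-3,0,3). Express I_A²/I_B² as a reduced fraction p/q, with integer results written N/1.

l's match ⇒ only the (l;m) 3-j factors differ between A and B.
A: triangle coeff Δ(4,3,3) = 1/34650; Σ_t [1,2]: t=1:−1/72 t=2:+1/96 = -1/288; (3j)²=1/462 [(4 3 3; 2 0 -2)], sign=+1
B: triangle coeff Δ(4,3,3) = 1/34650; Σ_t [3,3]: t=3:−1/288 = -1/288; (3j)²=1/22 [(4 3 3; -3 0 3)], sign=-1
I_A²/I_B² = (1/462)/(1/22) = 1/21

1/21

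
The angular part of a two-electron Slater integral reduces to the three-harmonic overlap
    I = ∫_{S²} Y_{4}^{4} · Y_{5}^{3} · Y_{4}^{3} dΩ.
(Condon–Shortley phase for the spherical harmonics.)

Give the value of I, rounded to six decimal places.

0.000000

Σmᵢ = 10 ≠ 0, so the φ-integral vanishes; I = 0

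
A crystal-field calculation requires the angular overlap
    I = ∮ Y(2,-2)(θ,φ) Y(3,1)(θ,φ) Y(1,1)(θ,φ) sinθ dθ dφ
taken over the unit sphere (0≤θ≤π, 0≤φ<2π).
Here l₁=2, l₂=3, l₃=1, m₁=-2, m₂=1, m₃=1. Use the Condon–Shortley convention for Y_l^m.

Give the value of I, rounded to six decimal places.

-0.082589

Rules hold: Σm=0, L=6 even, 1≤1≤5.
N = 5·7·3 = 105
Δ = 4!·0!·2!/7! = 1/105
Racah Σ t=2..2: t=2:+1/4 = 1/4
⇒ 3j(2 3 1; 0 0 0)² = 3/35, sgn -1
Racah Σ t=4..4: t=4:+1/48 = 1/48
⇒ 3j(2 3 1; -2 1 1)² = 1/105, sgn +1
4πI² = N·(3j₀)²·(3jₘ)² = 3/35
I = -1·√(0.0857143/4π) = -0.08258890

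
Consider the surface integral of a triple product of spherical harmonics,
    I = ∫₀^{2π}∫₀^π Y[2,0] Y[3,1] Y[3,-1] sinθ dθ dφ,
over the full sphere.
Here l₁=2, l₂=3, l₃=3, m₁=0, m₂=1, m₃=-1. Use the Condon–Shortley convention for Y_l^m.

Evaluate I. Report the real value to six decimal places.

-0.126157

m-sum 0 ✓  L=8 even ✓  1≤3≤5 ✓
Π(2lᵢ+1) = 5×7×7 = 245
triangle coeff Δ(2,3,3) = 1/3780
Σ_t [0,2]: t=0:+1/24 t=1:−1/4 t=2:+1/24 = -1/6
(3j)²=4/105 [(2 3 3; 0 0 0)], sign=+1
Σ_t [0,2]: t=0:+1/96 t=1:−1/6 t=2:+1/16 = -3/32
(3j)²=3/140 [(2 3 3; 0 1 -1)], sign=-1
⇒ 4πI² = 1/5
I = (-1)√(1/5/(4π)) = -0.12615663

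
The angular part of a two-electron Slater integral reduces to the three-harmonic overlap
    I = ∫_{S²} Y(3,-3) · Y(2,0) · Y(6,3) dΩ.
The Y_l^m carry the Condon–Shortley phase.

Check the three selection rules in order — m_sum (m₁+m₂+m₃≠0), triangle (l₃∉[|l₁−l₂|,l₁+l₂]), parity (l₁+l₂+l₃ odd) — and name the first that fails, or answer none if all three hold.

triangle

azimuthal sum: -3 + 0 + 3 = 0  ✓
1 ≤ 6 ≤ 5 (triangle on l)  ✗
L = 3 + 2 + 6 = 11 (odd)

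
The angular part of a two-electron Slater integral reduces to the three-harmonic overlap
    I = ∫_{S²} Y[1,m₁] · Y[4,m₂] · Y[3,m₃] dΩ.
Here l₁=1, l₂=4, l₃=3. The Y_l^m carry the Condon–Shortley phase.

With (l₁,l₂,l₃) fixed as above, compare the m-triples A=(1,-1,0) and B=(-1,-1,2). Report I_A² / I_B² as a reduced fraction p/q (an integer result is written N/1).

10/3

Same 1,4,3: normalisation and zero-m 3j drop out of the ratio.
A: Δ: 2! 0! 6! / 9! → 1/252; sum: t=0:+1/72 = 1/72; 3j²(1 4 3; 1 -1 0) = Δ·Π!·Σ² = 5/126  (sign -1)
B: Δ: 2! 0! 6! / 9! → 1/252; sum: t=2:+1/240 = 1/240; 3j²(1 4 3; -1 -1 2) = Δ·Π!·Σ² = 1/84  (sign -1)
I_A²/I_B² = (5/126)/(1/84) = 10/3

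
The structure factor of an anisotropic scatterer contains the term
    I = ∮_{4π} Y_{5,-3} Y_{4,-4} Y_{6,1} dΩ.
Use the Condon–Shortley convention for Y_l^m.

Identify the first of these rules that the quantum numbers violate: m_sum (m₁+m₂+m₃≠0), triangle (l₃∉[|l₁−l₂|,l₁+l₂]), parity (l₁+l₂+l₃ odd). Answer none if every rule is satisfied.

m₁+m₂+m₃ = -3 − 4 + 1 = -6  ✗
triangle: |5−4|=1 ≤ l₃=6 ≤ 5+4=9
parity: l₁+l₂+l₃ = 15 is odd

m_sum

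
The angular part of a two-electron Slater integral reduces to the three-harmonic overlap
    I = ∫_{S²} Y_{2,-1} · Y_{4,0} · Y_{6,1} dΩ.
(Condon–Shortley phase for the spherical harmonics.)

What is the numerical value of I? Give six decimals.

Checks pass: Σm=0; 12 even; l₃=6∈[2,6].
(2·2+1)(2·4+1)(2·6+1) = 585
Δ: 0! 4! 8! / 13! → 1/6435
sum: t=0:+1/2304 = 1/2304
3j²(2 4 6; 0 0 0) = Δ·Π!·Σ² = 5/143  (sign +1)
sum: t=0:+1/3456 = 1/3456
3j²(2 4 6; -1 0 1) = Δ·Π!·Σ² = 35/1287  (sign -1)
combine: 4πI² = 585·5/143·35/1287 = 875/1573
take √, sign -1: I = -0.21039467

-0.210395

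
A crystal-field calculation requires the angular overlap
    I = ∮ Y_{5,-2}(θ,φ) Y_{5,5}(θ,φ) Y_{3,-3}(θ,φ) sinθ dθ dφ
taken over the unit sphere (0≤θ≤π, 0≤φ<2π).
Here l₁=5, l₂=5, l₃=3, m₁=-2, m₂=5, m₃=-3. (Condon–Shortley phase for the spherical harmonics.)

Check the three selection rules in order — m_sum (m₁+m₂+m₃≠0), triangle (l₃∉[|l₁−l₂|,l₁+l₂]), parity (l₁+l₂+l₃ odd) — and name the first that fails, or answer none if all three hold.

parity

Σmᵢ = 0  ✓
l₃∈[|l₁−l₂|,l₁+l₂]=[0,10], have l₃=3  ✓
Σlᵢ = 13 ⇒ odd  ✗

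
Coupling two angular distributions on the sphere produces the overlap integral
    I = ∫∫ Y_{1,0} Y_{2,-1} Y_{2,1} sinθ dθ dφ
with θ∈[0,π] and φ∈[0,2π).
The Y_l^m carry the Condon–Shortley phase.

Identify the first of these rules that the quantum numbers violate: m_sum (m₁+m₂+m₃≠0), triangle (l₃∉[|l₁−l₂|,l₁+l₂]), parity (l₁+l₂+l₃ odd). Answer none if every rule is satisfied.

parity

Σmᵢ = 0  ✓
l₃∈[|l₁−l₂|,l₁+l₂]=[1,3], have l₃=2  ✓
Σlᵢ = 5 ⇒ odd  ✗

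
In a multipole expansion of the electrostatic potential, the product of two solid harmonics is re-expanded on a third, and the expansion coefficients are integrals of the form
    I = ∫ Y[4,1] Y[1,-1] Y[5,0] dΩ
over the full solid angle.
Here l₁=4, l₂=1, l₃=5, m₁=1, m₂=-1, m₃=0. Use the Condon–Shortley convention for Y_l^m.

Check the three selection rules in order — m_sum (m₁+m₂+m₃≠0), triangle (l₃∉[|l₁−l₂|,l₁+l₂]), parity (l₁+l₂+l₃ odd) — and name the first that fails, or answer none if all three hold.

none

Σmᵢ = 0  ✓
l₃∈[|l₁−l₂|,l₁+l₂]=[3,5], have l₃=5  ✓
Σlᵢ = 10 ⇒ even  ✓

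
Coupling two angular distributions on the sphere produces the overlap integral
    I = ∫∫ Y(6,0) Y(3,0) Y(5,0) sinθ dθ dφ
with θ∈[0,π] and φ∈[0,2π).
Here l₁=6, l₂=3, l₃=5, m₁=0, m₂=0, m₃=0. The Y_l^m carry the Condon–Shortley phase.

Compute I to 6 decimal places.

Checks pass: Σm=0; 14 even; l₃=5∈[3,9].
(2·6+1)(2·3+1)(2·5+1) = 1001
Δ: 4! 8! 2! / 15! → 1/675675
sum: t=1:−1/8640 t=2:+1/2304 t=3:−1/8640 = 7/34560
3j²(6 3 5; 0 0 0) = Δ·Π!·Σ² = 7/429  (sign -1)
(m-triple is (0,0,0) — same symbol as above.)
combine: 4πI² = 1001·7/429·7/429 = 343/1287
take √, sign +1: I = 0.14563067

0.145631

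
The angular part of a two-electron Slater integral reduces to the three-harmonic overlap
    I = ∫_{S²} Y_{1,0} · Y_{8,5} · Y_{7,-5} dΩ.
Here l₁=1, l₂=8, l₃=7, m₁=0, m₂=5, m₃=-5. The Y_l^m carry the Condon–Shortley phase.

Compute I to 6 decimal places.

-0.191081

Rules hold: Σm=0, L=16 even, 7≤7≤9.
N = 3·17·15 = 765
Δ = 2!·0!·14!/17! = 1/2040
Racah Σ t=1..1: t=1:−1/25401600 = -1/25401600
⇒ 3j(1 8 7; 0 0 0)² = 8/255, sgn +1
Racah Σ t=1..1: t=1:−1/958003200 = -1/958003200
⇒ 3j(1 8 7; 0 5 -5)² = 13/680, sgn -1
4πI² = N·(3j₀)²·(3jₘ)² = 39/85
I = -1·√(0.458824/4π) = -0.19108118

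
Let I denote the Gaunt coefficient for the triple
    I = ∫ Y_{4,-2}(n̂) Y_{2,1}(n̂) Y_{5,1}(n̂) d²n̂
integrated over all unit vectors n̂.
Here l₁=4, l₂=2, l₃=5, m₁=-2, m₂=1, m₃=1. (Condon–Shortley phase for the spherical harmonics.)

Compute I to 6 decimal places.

0.000000

l₁+l₂+l₃=11 is odd: 3j(l;000)=0 ⇒ I=0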